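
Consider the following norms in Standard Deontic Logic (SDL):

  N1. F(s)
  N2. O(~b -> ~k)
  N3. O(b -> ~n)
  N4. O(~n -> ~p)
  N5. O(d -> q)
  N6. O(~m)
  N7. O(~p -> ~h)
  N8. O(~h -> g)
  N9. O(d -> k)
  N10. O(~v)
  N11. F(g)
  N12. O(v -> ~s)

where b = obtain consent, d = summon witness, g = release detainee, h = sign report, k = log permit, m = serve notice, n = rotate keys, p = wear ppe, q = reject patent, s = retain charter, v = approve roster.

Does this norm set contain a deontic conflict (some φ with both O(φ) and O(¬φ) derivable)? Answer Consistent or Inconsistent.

Premise 12 is O(v -> ~s); even if O(~s) held, inferring O(v) would be affirming the consequent — invalid.
So O(v) is not derivable, and the apparent clash with O(~v) does not arise.
A world satisfying every obligation exists (e.g. b=false, d=false, g=false, h=true, k=false, m=false, n=true, p=true, q=false, s=false, v=false); no atom is both obligatory and forbidden, so the set is consistent.

Consistent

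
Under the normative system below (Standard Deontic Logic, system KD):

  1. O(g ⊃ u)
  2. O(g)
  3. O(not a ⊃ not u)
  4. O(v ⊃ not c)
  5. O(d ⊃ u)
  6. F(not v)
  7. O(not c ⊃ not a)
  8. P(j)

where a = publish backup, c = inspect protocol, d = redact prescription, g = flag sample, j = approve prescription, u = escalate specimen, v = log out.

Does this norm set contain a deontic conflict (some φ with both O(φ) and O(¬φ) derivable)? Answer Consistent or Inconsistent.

Inconsistent

Premise 2 states O(g) outright.
Applying K to premise 1 (O(g ⊃ u)) and O(g) yields O(u).
The contrapositive of premise 3 (O(not a ⊃ not u)) is O(u ⊃ a), and O(u) is already established, so O(a).
The contrapositive of premise 7 (O(not c ⊃ not a)) is O(a ⊃ c), and O(a) is already established, so O(c).
The contrapositive of premise 4 (O(v ⊃ not c)) is O(c ⊃ not v), and O(c) is already established, so O(not v).
Yet premise 6 is F(not v), i.e. O(v).
We now have both O(not v) and O(v) — v is simultaneously obligatory and forbidden, violating the D-axiom.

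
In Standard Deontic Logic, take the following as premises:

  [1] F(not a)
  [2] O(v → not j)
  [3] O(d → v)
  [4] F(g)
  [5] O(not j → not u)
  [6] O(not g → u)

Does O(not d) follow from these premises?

F(g) at premise 4 means O(not g).
With premise 6, O(not g → u), the K-axiom yields O(u).
The contrapositive of premise 5 (O(not j → not u)) is O(u → j), and O(u) is already established, so O(j).
The contrapositive of premise 2 (O(v → not j)) is O(j → not v), and O(j) is already established, so O(not v).
Premise 3 is O(d → v); contrapositively O(not v → not d). Since O(not v) holds, K gives O(not d).
Premise 1 does not contribute to this derivation.
So O(not d) follows.

Yes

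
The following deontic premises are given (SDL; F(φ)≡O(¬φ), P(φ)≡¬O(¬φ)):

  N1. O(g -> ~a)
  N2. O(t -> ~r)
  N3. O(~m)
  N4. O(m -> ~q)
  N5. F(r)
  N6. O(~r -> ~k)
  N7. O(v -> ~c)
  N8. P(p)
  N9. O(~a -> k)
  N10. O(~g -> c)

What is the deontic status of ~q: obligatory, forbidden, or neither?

Premise 4 is O(m -> ~q), but O(m) is not derivable from the premises, so it does not yield O(~q).
No premise or chain of K-axiom applications forces O(~q), and none forces O(q). So ~q is neither obligatory nor forbidden under these norms.

Neither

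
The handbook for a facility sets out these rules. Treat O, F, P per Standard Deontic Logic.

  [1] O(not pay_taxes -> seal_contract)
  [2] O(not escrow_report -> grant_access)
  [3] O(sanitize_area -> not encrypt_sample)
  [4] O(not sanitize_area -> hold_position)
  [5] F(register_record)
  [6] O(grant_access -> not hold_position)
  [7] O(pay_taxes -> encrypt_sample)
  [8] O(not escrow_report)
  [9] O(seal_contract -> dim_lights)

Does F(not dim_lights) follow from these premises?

From premise 8 we have O(not escrow_report).
Premise 2 is O(not escrow_report -> grant_access); since O(not escrow_report), deontic closure gives O(grant_access).
Applying K to premise 6 (O(grant_access -> not hold_position)) and O(grant_access) yields O(not hold_position).
Premise 4, O(not sanitize_area -> hold_position), contraposes to O(not hold_position -> sanitize_area); with O(not hold_position) we get O(sanitize_area).
Applying K to premise 3 (O(sanitize_area -> not encrypt_sample)) and O(sanitize_area) yields O(not encrypt_sample).
The contrapositive of premise 7 (O(pay_taxes -> encrypt_sample)) is O(not encrypt_sample -> not pay_taxes), and O(not encrypt_sample) is already established, so O(not pay_taxes).
Premise 1 is O(not pay_taxes -> seal_contract); since O(not pay_taxes), deontic closure gives O(seal_contract).
With premise 9, O(seal_contract -> dim_lights), the K-axiom yields O(dim_lights).
Premise 5 does not contribute to this derivation.
So O(dim_lights) holds, i.e. F(not dim_lights). The claim follows.

Yes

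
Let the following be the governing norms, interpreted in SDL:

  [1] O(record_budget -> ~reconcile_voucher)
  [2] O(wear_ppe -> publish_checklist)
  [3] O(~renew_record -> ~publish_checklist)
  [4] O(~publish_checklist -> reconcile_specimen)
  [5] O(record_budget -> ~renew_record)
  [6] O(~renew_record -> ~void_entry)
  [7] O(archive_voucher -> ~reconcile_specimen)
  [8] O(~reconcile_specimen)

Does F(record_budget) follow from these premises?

Yes

Premise 8 gives O(~reconcile_specimen).
Premise 4 is O(~publish_checklist -> reconcile_specimen); contrapositively O(~reconcile_specimen -> publish_checklist). Since O(~reconcile_specimen) holds, K gives O(publish_checklist).
Premise 3 is O(~renew_record -> ~publish_checklist); contrapositively O(publish_checklist -> renew_record). Since O(publish_checklist) holds, K gives O(renew_record).
Premise 5 is O(record_budget -> ~renew_record); contrapositively O(renew_record -> ~record_budget). Since O(renew_record) holds, K gives O(~record_budget).
Premises 1, 2, 6, 7 do not contribute to this derivation.
So O(~record_budget) holds, i.e. F(record_budget). The claim follows.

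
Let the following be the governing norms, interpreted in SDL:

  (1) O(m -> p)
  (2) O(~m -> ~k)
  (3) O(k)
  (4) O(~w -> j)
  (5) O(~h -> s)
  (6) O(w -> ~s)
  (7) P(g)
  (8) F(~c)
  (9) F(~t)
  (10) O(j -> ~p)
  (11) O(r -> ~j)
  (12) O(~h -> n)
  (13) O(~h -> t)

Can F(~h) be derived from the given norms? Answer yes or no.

Yes

Premise 3 gives O(k).
Premise 2 is O(~m -> ~k); contrapositively O(k -> m). Since O(k) holds, K gives O(m).
Applying K to premise 1 (O(m -> p)) and O(m) yields O(p).
Premise 10, O(j -> ~p), contraposes to O(p -> ~j); with O(p) we get O(~j).
The contrapositive of premise 4 (O(~w -> j)) is O(~j -> w), and O(~j) is already established, so O(w).
Premise 6 is O(w -> ~s); since O(w), deontic closure gives O(~s).
Premise 5, O(~h -> s), contraposes to O(~s -> h); with O(~s) we get O(h).
Premises 7, 8, 9, 11, 12, 13 do not contribute to this derivation.
So O(h) holds, i.e. F(~h). The claim follows.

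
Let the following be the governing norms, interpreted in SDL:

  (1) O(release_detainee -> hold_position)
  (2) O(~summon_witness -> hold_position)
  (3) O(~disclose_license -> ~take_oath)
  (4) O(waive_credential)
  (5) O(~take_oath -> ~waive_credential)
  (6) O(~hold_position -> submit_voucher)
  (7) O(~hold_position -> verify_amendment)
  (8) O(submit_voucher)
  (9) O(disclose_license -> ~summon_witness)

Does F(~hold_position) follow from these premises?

Premise 4 gives O(waive_credential).
Premise 5 is O(~take_oath -> ~waive_credential); contrapositively O(waive_credential -> take_oath). Since O(waive_credential) holds, K gives O(take_oath).
Premise 3 is O(~disclose_license -> ~take_oath); contrapositively O(take_oath -> disclose_license). Since O(take_oath) holds, K gives O(disclose_license).
From O(disclose_license) and premise 9, O(disclose_license -> ~summon_witness), we obtain O(~summon_witness).
With premise 2, O(~summon_witness -> hold_position), the K-axiom yields O(hold_position).
Premises 1, 6, 7, 8 do not contribute to this derivation.
So O(hold_position) holds, i.e. F(~hold_position). The claim follows.

Yes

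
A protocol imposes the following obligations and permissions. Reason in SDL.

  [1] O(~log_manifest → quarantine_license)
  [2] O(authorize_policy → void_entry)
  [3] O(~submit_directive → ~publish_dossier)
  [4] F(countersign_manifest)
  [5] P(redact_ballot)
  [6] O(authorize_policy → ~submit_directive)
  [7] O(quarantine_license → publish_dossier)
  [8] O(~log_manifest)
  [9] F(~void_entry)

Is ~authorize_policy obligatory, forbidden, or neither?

Premise 8 states O(~log_manifest) outright.
With premise 1, O(~log_manifest → quarantine_license), the K-axiom yields O(quarantine_license).
Applying K to premise 7 (O(quarantine_license → publish_dossier)) and O(quarantine_license) yields O(publish_dossier).
Premise 3 is O(~submit_directive → ~publish_dossier); contrapositively O(publish_dossier → submit_directive). Since O(publish_dossier) holds, K gives O(submit_directive).
Premise 6 is O(authorize_policy → ~submit_directive); contrapositively O(submit_directive → ~authorize_policy). Since O(submit_directive) holds, K gives O(~authorize_policy).
Premises 2, 4, 5, 9 do not contribute to this derivation.
Hence ~authorize_policy is obligatory.

Obligatory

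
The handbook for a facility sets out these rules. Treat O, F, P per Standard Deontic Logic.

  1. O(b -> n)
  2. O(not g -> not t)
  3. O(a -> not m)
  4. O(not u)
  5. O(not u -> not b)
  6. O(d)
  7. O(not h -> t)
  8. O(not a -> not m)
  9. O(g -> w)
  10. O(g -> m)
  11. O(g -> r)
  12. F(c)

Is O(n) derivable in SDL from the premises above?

No

Premise 1 is O(b -> n), but O(b) is not derivable from the premises, so it does not yield O(n).
No other premise forces O(n). An ideal world satisfying every premise can still have n false, so O(n) is not derivable.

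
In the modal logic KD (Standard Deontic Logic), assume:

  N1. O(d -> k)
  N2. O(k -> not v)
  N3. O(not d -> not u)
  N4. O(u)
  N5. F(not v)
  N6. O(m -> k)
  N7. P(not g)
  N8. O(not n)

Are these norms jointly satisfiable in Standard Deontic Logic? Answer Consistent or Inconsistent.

Inconsistent

Premise 4 states O(u) outright.
Premise 3 is O(not d -> not u); contrapositively O(u -> d). Since O(u) holds, K gives O(d).
Applying K to premise 1 (O(d -> k)) and O(d) yields O(k).
From O(k) and premise 2, O(k -> not v), we obtain O(not v).
However, F(not v) at premise 5 amounts to O(v).
We now have both O(not v) and O(v) — v is simultaneously obligatory and forbidden, violating the D-axiom.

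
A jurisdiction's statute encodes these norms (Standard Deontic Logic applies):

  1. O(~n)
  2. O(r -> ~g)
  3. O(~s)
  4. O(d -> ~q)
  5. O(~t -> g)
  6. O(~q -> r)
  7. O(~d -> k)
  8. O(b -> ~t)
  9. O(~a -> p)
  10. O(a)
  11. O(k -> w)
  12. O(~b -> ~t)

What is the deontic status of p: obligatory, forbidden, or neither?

Neither

Premise 9 is O(~a -> p), but O(~a) is not derivable from the premises, so it does not yield O(p).
No premise or chain of K-axiom applications forces O(p), and none forces O(~p). So p is neither obligatory nor forbidden under these norms.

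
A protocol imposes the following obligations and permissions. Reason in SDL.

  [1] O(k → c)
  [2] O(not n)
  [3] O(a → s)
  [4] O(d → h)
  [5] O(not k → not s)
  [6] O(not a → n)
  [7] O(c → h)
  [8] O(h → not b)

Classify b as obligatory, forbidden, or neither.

From premise 2 we have O(not n).
The contrapositive of premise 6 (O(not a → n)) is O(not n → a), and O(not n) is already established, so O(a).
Applying K to premise 3 (O(a → s)) and O(a) yields O(s).
Premise 5, O(not k → not s), contraposes to O(s → k); with O(s) we get O(k).
With premise 1, O(k → c), the K-axiom yields O(c).
From O(c) and premise 7, O(c → h), we obtain O(h).
From O(h) and premise 8, O(h → not b), we obtain O(not b).
Premise 4 does not contribute to this derivation.
Thus O(not b), which is F(b): b is forbidden.

Forbidden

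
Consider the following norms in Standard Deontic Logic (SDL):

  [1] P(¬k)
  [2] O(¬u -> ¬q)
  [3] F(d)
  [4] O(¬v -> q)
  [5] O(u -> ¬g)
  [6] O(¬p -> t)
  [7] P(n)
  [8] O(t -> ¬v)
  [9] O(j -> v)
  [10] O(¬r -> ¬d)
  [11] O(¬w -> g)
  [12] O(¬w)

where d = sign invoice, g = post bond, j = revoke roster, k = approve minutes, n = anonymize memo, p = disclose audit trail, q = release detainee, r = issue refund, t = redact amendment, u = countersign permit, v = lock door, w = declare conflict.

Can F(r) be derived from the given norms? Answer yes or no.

No

Premise 10 is O(¬r -> ¬d); even if O(¬d) held, inferring O(¬r) would be affirming the consequent — invalid.
No other premise forces O(¬r). An ideal world satisfying every premise can still have r true, so F(r) is not derivable.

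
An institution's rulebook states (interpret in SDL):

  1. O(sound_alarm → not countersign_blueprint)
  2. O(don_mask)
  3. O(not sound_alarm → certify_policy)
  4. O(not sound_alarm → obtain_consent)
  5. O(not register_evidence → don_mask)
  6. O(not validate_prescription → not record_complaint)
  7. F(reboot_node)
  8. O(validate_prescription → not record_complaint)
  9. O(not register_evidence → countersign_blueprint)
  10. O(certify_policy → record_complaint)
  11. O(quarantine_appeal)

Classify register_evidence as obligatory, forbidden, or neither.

Obligatory

Premises 8 and 6 are O(validate_prescription → not record_complaint) and O(not validate_prescription → not record_complaint); every ideal world satisfies validate_prescription or not validate_prescription, so in either case not record_complaint holds — hence O(not record_complaint).
Premise 10 is O(certify_policy → record_complaint); contrapositively O(not record_complaint → not certify_policy). Since O(not record_complaint) holds, K gives O(not certify_policy).
Premise 3, O(not sound_alarm → certify_policy), contraposes to O(not certify_policy → sound_alarm); with O(not certify_policy) we get O(sound_alarm).
Applying K to premise 1 (O(sound_alarm → not countersign_blueprint)) and O(sound_alarm) yields O(not countersign_blueprint).
Premise 9 is O(not register_evidence → countersign_blueprint); contrapositively O(not countersign_blueprint → register_evidence). Since O(not countersign_blueprint) holds, K gives O(register_evidence).
Premises 2, 4, 5, 7, 11 do not contribute to this derivation.
Hence register_evidence is obligatory.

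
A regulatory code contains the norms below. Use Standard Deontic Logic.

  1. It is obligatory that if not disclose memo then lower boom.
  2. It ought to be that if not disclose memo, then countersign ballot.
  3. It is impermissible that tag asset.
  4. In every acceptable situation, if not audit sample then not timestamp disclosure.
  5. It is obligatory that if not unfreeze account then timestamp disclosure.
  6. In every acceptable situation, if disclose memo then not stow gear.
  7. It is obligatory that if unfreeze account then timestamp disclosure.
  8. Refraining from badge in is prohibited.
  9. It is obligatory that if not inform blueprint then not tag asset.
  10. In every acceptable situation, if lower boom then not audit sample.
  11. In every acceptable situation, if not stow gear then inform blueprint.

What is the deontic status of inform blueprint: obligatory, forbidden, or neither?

By case analysis on ¬unfreeze_account: premise 5 gives O(¬unfreeze_account → timestamp_disclosure) and premise 7 gives O(unfreeze_account → timestamp_disclosure), so O(timestamp_disclosure) either way.
Premise 4, O(¬audit_sample → ¬timestamp_disclosure), contraposes to O(timestamp_disclosure → audit_sample); with O(timestamp_disclosure) we get O(audit_sample).
Premise 10, O(lower_boom → ¬audit_sample), contraposes to O(audit_sample → ¬lower_boom); with O(audit_sample) we get O(¬lower_boom).
Premise 1 is O(¬disclose_memo → lower_boom); contrapositively O(¬lower_boom → disclose_memo). Since O(¬lower_boom) holds, K gives O(disclose_memo).
From O(disclose_memo) and premise 6, O(disclose_memo → ¬stow_gear), we obtain O(¬stow_gear).
Applying K to premise 11 (O(¬stow_gear → inform_blueprint)) and O(¬stow_gear) yields O(inform_blueprint).
Premises 2, 3, 8, 9 do not contribute to this derivation.
Hence inform_blueprint is obligatory.

Obligatory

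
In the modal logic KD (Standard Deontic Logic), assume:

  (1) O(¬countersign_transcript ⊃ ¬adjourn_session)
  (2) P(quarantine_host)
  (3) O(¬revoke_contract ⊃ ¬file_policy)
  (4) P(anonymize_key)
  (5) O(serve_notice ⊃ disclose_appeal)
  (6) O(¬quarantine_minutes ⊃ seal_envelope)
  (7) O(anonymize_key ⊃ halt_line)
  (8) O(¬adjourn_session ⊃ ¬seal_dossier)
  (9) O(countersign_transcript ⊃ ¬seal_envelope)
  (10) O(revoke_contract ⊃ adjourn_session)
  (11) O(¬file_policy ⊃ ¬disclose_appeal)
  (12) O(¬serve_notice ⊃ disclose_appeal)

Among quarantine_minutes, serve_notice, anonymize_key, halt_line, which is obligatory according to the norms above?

Premises 5 and 12 cover both cases: O(serve_notice ⊃ disclose_appeal) and O(¬serve_notice ⊃ disclose_appeal). Since serve_notice ∨ ¬serve_notice is a tautology, O(disclose_appeal) follows.
Premise 11 is O(¬file_policy ⊃ ¬disclose_appeal); contrapositively O(disclose_appeal ⊃ file_policy). Since O(disclose_appeal) holds, K gives O(file_policy).
Premise 3 is O(¬revoke_contract ⊃ ¬file_policy); contrapositively O(file_policy ⊃ revoke_contract). Since O(file_policy) holds, K gives O(revoke_contract).
With premise 10, O(revoke_contract ⊃ adjourn_session), the K-axiom yields O(adjourn_session).
Premise 1, O(¬countersign_transcript ⊃ ¬adjourn_session), contraposes to O(adjourn_session ⊃ countersign_transcript); with O(adjourn_session) we get O(countersign_transcript).
Applying K to premise 9 (O(countersign_transcript ⊃ ¬seal_envelope)) and O(countersign_transcript) yields O(¬seal_envelope).
Premise 6, O(¬quarantine_minutes ⊃ seal_envelope), contraposes to O(¬seal_envelope ⊃ quarantine_minutes); with O(¬seal_envelope) we get O(quarantine_minutes).
So O(quarantine_minutes) holds — quarantine_minutes is obligatory. None of the other listed options is made obligatory by any chain of premises.

quarantine_minutes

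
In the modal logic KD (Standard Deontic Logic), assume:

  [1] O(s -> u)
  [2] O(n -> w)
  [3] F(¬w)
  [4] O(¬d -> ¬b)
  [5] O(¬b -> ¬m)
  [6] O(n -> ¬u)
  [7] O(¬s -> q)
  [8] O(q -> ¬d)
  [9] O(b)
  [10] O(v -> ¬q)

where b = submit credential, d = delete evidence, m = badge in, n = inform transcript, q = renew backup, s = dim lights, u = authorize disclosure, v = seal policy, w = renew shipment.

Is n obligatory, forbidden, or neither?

Forbidden

Premise 9 gives O(b).
The contrapositive of premise 4 (O(¬d -> ¬b)) is O(b -> d), and O(b) is already established, so O(d).
Premise 8, O(q -> ¬d), contraposes to O(d -> ¬q); with O(d) we get O(¬q).
Premise 7 is O(¬s -> q); contrapositively O(¬q -> s). Since O(¬q) holds, K gives O(s).
From O(s) and premise 1, O(s -> u), we obtain O(u).
Premise 6, O(n -> ¬u), contraposes to O(u -> ¬n); with O(u) we get O(¬n).
Premises 2, 3, 5, 10 do not contribute to this derivation.
Thus O(¬n), which is F(n): n is forbidden.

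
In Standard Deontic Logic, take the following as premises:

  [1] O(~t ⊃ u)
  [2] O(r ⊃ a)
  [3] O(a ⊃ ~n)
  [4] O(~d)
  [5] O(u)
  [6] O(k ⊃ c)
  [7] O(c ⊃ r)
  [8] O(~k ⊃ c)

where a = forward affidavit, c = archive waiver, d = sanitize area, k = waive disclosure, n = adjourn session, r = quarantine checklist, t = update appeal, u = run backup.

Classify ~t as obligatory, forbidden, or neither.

Neither

Premise 1 is O(~t ⊃ u); even if O(u) held, inferring O(~t) would be affirming the consequent — invalid.
No premise or chain of K-axiom applications forces O(~t), and none forces O(t). So ~t is neither obligatory nor forbidden under these norms.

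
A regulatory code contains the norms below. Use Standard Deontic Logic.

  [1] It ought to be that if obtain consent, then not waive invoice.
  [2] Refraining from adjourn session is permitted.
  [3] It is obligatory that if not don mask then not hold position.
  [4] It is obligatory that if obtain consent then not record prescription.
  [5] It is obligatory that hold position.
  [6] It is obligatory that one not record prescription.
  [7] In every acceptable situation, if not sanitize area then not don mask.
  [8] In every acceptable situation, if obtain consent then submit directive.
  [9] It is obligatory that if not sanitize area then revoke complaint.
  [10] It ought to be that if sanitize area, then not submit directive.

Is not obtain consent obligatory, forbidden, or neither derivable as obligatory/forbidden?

Obligatory

From premise 5 we have O(hold_position).
Premise 3, O(¬don_mask → ¬hold_position), contraposes to O(hold_position → don_mask); with O(hold_position) we get O(don_mask).
Premise 7 is O(¬sanitize_area → ¬don_mask); contrapositively O(don_mask → sanitize_area). Since O(don_mask) holds, K gives O(sanitize_area).
Applying K to premise 10 (O(sanitize_area → ¬submit_directive)) and O(sanitize_area) yields O(¬submit_directive).
Premise 8 is O(obtain_consent → submit_directive); contrapositively O(¬submit_directive → ¬obtain_consent). Since O(¬submit_directive) holds, K gives O(¬obtain_consent).
Premises 1, 2, 4, 6, 9 do not contribute to this derivation.
Hence ¬obtain_consent is obligatory.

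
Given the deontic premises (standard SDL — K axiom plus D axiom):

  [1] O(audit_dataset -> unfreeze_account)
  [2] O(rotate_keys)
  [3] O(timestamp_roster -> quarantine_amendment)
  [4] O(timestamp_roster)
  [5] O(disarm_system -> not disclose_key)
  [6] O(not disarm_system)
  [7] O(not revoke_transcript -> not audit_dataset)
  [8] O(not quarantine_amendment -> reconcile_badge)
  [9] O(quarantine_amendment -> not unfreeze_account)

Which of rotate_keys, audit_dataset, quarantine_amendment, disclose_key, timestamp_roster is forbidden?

audit_dataset

Premise 4 states O(timestamp_roster) outright.
Applying K to premise 3 (O(timestamp_roster -> quarantine_amendment)) and O(timestamp_roster) yields O(quarantine_amendment).
From O(quarantine_amendment) and premise 9, O(quarantine_amendment -> not unfreeze_account), we obtain O(not unfreeze_account).
Premise 1, O(audit_dataset -> unfreeze_account), contraposes to O(not unfreeze_account -> not audit_dataset); with O(not unfreeze_account) we get O(not audit_dataset).
So O(not audit_dataset) holds, i.e. audit_dataset is forbidden. None of the other listed options is forbidden under the premises.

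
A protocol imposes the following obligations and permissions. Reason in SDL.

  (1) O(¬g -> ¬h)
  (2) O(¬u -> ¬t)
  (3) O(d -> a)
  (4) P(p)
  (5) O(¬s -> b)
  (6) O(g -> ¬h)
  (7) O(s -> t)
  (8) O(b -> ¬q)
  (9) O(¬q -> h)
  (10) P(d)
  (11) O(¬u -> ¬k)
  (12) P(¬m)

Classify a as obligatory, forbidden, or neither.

Premise 3 is O(d -> a), but O(d) is not derivable from the premises (the permission P(d) asserts only ¬O(¬d), not O(d)), so it does not yield O(a).
No premise or chain of K-axiom applications forces O(a), and none forces O(¬a). So a is neither obligatory nor forbidden under these norms.

Neither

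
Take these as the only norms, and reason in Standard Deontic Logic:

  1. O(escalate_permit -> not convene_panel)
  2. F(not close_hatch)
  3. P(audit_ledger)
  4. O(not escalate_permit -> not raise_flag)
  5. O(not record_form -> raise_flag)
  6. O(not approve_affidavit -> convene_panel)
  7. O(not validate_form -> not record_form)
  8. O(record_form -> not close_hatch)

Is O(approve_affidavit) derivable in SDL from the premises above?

Yes

F(not close_hatch) at premise 2 means O(close_hatch).
The contrapositive of premise 8 (O(record_form -> not close_hatch)) is O(close_hatch -> not record_form), and O(close_hatch) is already established, so O(not record_form).
With premise 5, O(not record_form -> raise_flag), the K-axiom yields O(raise_flag).
Premise 4 is O(not escalate_permit -> not raise_flag); contrapositively O(raise_flag -> escalate_permit). Since O(raise_flag) holds, K gives O(escalate_permit).
With premise 1, O(escalate_permit -> not convene_panel), the K-axiom yields O(not convene_panel).
Premise 6 is O(not approve_affidavit -> convene_panel); contrapositively O(not convene_panel -> approve_affidavit). Since O(not convene_panel) holds, K gives O(approve_affidavit).
Premises 3, 7 do not contribute to this derivation.
So O(approve_affidavit) follows.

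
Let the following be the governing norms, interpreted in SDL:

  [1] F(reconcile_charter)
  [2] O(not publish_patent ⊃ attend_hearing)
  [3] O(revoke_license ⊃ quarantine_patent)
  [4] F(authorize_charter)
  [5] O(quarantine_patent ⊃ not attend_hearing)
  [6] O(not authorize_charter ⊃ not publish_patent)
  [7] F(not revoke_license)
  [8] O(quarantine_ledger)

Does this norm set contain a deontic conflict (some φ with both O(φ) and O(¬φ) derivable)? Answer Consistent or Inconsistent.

Premise 7 is F(not revoke_license), i.e. O(revoke_license).
With premise 3, O(revoke_license ⊃ quarantine_patent), the K-axiom yields O(quarantine_patent).
From O(quarantine_patent) and premise 5, O(quarantine_patent ⊃ not attend_hearing), we obtain O(not attend_hearing).
The contrapositive of premise 2 (O(not publish_patent ⊃ attend_hearing)) is O(not attend_hearing ⊃ publish_patent), and O(not attend_hearing) is already established, so O(publish_patent).
Premise 6 is O(not authorize_charter ⊃ not publish_patent); contrapositively O(publish_patent ⊃ authorize_charter). Since O(publish_patent) holds, K gives O(authorize_charter).
But premise 4, F(authorize_charter), means O(not authorize_charter).
We now have both O(authorize_charter) and O(not authorize_charter) — authorize_charter is simultaneously obligatory and forbidden, violating the D-axiom.

Inconsistent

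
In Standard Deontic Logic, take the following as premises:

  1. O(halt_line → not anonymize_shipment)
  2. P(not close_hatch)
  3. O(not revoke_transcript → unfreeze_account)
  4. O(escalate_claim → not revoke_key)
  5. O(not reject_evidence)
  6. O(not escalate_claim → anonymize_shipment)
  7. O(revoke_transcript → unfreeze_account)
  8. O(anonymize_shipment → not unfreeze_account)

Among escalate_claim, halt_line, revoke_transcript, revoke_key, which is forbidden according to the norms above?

Premises 7 and 3 cover both cases: O(revoke_transcript → unfreeze_account) and O(not revoke_transcript → unfreeze_account). Since revoke_transcript ∨ not revoke_transcript is a tautology, O(unfreeze_account) follows.
The contrapositive of premise 8 (O(anonymize_shipment → not unfreeze_account)) is O(unfreeze_account → not anonymize_shipment), and O(unfreeze_account) is already established, so O(not anonymize_shipment).
Premise 6 is O(not escalate_claim → anonymize_shipment); contrapositively O(not anonymize_shipment → escalate_claim). Since O(not anonymize_shipment) holds, K gives O(escalate_claim).
Applying K to premise 4 (O(escalate_claim → not revoke_key)) and O(escalate_claim) yields O(not revoke_key).
So O(not revoke_key) holds, i.e. revoke_key is forbidden. None of the other listed options is forbidden under the premises.

revoke_key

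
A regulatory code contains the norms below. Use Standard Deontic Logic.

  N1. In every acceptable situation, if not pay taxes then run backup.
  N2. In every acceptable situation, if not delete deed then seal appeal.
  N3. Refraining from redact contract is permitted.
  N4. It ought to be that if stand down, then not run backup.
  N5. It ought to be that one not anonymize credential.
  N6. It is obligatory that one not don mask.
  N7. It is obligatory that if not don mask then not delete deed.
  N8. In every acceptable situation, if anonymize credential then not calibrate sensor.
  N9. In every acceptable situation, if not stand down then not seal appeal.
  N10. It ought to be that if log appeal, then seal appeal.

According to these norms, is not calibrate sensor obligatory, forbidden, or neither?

Premise 8 is O(anonymize_credential → ¬calibrate_sensor), but O(anonymize_credential) is not derivable from the premises, so it does not yield O(¬calibrate_sensor).
No premise or chain of K-axiom applications forces O(¬calibrate_sensor), and none forces O(calibrate_sensor). So ¬calibrate_sensor is neither obligatory nor forbidden under these norms.

Neither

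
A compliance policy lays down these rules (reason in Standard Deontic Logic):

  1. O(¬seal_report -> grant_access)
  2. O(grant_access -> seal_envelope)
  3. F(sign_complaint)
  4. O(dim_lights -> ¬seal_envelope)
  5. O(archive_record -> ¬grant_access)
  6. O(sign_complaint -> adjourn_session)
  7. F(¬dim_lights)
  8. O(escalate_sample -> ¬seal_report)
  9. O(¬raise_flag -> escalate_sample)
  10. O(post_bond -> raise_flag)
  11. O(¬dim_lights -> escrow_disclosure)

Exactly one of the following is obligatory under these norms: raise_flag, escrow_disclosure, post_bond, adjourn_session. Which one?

Premise 7, F(¬dim_lights), is equivalent to O(dim_lights).
Applying K to premise 4 (O(dim_lights -> ¬seal_envelope)) and O(dim_lights) yields O(¬seal_envelope).
Premise 2, O(grant_access -> seal_envelope), contraposes to O(¬seal_envelope -> ¬grant_access); with O(¬seal_envelope) we get O(¬grant_access).
Premise 1, O(¬seal_report -> grant_access), contraposes to O(¬grant_access -> seal_report); with O(¬grant_access) we get O(seal_report).
Premise 8, O(escalate_sample -> ¬seal_report), contraposes to O(seal_report -> ¬escalate_sample); with O(seal_report) we get O(¬escalate_sample).
Premise 9 is O(¬raise_flag -> escalate_sample); contrapositively O(¬escalate_sample -> raise_flag). Since O(¬escalate_sample) holds, K gives O(raise_flag).
So O(raise_flag) holds — raise_flag is obligatory. None of the other listed options is made obligatory by any chain of premises.

raise_flag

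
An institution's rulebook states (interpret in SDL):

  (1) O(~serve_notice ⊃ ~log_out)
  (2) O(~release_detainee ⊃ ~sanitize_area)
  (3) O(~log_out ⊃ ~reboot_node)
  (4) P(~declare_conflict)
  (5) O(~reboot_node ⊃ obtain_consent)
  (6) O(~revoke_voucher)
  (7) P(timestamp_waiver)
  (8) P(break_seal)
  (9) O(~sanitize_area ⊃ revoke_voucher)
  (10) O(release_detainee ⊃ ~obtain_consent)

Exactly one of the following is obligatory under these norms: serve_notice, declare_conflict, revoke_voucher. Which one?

Premise 6 states O(~revoke_voucher) outright.
Premise 9, O(~sanitize_area ⊃ revoke_voucher), contraposes to O(~revoke_voucher ⊃ sanitize_area); with O(~revoke_voucher) we get O(sanitize_area).
Premise 2, O(~release_detainee ⊃ ~sanitize_area), contraposes to O(sanitize_area ⊃ release_detainee); with O(sanitize_area) we get O(release_detainee).
With premise 10, O(release_detainee ⊃ ~obtain_consent), the K-axiom yields O(~obtain_consent).
Premise 5, O(~reboot_node ⊃ obtain_consent), contraposes to O(~obtain_consent ⊃ reboot_node); with O(~obtain_consent) we get O(reboot_node).
The contrapositive of premise 3 (O(~log_out ⊃ ~reboot_node)) is O(reboot_node ⊃ log_out), and O(reboot_node) is already established, so O(log_out).
Premise 1, O(~serve_notice ⊃ ~log_out), contraposes to O(log_out ⊃ serve_notice); with O(log_out) we get O(serve_notice).
So O(serve_notice) holds — serve_notice is obligatory. None of the other listed options is made obligatory by any chain of premises.

serve_notice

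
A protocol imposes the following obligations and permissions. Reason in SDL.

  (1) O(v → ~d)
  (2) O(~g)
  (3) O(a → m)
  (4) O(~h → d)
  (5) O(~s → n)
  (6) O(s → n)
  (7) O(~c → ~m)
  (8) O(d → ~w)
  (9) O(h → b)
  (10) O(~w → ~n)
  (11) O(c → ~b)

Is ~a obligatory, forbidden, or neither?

Obligatory

Premises 6 and 5 cover both cases: O(s → n) and O(~s → n). Since s ∨ ~s is a tautology, O(n) follows.
The contrapositive of premise 10 (O(~w → ~n)) is O(n → w), and O(n) is already established, so O(w).
Premise 8, O(d → ~w), contraposes to O(w → ~d); with O(w) we get O(~d).
The contrapositive of premise 4 (O(~h → d)) is O(~d → h), and O(~d) is already established, so O(h).
From O(h) and premise 9, O(h → b), we obtain O(b).
Premise 11 is O(c → ~b); contrapositively O(b → ~c). Since O(b) holds, K gives O(~c).
Applying K to premise 7 (O(~c → ~m)) and O(~c) yields O(~m).
The contrapositive of premise 3 (O(a → m)) is O(~m → ~a), and O(~m) is already established, so O(~a).
Premises 1, 2 do not contribute to this derivation.
Hence ~a is obligatory.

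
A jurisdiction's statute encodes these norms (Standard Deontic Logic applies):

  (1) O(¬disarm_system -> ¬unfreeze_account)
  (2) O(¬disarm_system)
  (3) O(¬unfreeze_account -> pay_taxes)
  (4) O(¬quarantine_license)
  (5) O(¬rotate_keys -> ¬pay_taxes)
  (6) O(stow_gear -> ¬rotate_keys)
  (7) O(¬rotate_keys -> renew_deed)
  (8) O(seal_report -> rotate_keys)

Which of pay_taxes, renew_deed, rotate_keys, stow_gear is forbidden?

stow_gear

From premise 2 we have O(¬disarm_system).
With premise 1, O(¬disarm_system -> ¬unfreeze_account), the K-axiom yields O(¬unfreeze_account).
With premise 3, O(¬unfreeze_account -> pay_taxes), the K-axiom yields O(pay_taxes).
The contrapositive of premise 5 (O(¬rotate_keys -> ¬pay_taxes)) is O(pay_taxes -> rotate_keys), and O(pay_taxes) is already established, so O(rotate_keys).
Premise 6 is O(stow_gear -> ¬rotate_keys); contrapositively O(rotate_keys -> ¬stow_gear). Since O(rotate_keys) holds, K gives O(¬stow_gear).
So O(¬stow_gear) holds, i.e. stow_gear is forbidden. None of the other listed options is forbidden under the premises.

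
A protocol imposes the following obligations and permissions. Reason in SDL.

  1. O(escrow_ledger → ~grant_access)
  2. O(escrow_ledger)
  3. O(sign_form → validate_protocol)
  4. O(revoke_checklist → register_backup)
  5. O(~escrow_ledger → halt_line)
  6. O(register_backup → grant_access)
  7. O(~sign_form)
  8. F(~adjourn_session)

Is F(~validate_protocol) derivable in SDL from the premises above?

Premise 3 is O(sign_form → validate_protocol), but O(sign_form) is not derivable from the premises, so it does not yield O(validate_protocol).
No other premise forces O(validate_protocol). An ideal world satisfying every premise can still have ~validate_protocol true, so F(~validate_protocol) is not derivable.

No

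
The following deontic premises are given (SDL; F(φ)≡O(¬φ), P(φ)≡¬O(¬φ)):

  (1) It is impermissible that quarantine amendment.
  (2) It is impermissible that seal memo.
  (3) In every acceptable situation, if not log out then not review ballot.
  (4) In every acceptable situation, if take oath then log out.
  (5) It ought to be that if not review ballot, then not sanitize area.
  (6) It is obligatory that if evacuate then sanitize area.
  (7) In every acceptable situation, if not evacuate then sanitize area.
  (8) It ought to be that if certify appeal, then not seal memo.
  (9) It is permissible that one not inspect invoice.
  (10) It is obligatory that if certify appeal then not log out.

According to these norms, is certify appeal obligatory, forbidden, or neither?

Premises 6 and 7 are O(evacuate → sanitize_area) and O(¬evacuate → sanitize_area); every ideal world satisfies evacuate or ¬evacuate, so in either case sanitize_area holds — hence O(sanitize_area).
Premise 5, O(¬review_ballot → ¬sanitize_area), contraposes to O(sanitize_area → review_ballot); with O(sanitize_area) we get O(review_ballot).
Premise 3 is O(¬log_out → ¬review_ballot); contrapositively O(review_ballot → log_out). Since O(review_ballot) holds, K gives O(log_out).
Premise 10 is O(certify_appeal → ¬log_out); contrapositively O(log_out → ¬certify_appeal). Since O(log_out) holds, K gives O(¬certify_appeal).
Premises 1, 2, 4, 8, 9 do not contribute to this derivation.
Thus O(¬certify_appeal), which is F(certify_appeal): certify_appeal is forbidden.

Forbidden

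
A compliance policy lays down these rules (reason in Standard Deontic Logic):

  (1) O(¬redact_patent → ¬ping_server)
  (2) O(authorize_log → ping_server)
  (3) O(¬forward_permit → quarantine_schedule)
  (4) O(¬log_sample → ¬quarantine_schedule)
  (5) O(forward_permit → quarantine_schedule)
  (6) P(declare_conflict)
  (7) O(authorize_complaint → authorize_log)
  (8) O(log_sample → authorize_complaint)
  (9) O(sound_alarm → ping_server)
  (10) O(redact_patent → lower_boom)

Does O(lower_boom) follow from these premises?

Yes

Premises 5 and 3 are O(forward_permit → quarantine_schedule) and O(¬forward_permit → quarantine_schedule); every ideal world satisfies forward_permit or ¬forward_permit, so in either case quarantine_schedule holds — hence O(quarantine_schedule).
Premise 4, O(¬log_sample → ¬quarantine_schedule), contraposes to O(quarantine_schedule → log_sample); with O(quarantine_schedule) we get O(log_sample).
Applying K to premise 8 (O(log_sample → authorize_complaint)) and O(log_sample) yields O(authorize_complaint).
From O(authorize_complaint) and premise 7, O(authorize_complaint → authorize_log), we obtain O(authorize_log).
From O(authorize_log) and premise 2, O(authorize_log → ping_server), we obtain O(ping_server).
The contrapositive of premise 1 (O(¬redact_patent → ¬ping_server)) is O(ping_server → redact_patent), and O(ping_server) is already established, so O(redact_patent).
With premise 10, O(redact_patent → lower_boom), the K-axiom yields O(lower_boom).
Premises 6, 9 do not contribute to this derivation.
So O(lower_boom) follows.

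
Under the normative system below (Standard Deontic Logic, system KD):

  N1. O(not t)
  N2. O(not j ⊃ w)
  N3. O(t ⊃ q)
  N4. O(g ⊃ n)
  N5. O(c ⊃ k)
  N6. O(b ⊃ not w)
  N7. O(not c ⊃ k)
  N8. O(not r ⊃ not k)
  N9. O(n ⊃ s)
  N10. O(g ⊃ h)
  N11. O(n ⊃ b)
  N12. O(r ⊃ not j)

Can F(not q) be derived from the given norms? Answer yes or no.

No

Premise 3 is O(t ⊃ q), but O(t) is not derivable from the premises, so it does not yield O(q).
No other premise forces O(q). An ideal world satisfying every premise can still have not q true, so F(not q) is not derivable.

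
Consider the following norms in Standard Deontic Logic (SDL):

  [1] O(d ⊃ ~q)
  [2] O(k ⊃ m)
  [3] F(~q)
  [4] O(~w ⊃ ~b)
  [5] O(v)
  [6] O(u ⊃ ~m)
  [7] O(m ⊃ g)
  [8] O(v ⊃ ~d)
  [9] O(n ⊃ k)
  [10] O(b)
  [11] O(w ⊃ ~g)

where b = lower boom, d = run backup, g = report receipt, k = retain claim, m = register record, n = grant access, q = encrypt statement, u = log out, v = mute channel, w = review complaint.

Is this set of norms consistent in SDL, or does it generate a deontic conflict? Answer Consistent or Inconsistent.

Consistent

Premise 1 is O(d ⊃ ~q), but O(d) is not derivable from the premises, so it does not yield O(~q).
So O(~q) is not derivable, and the apparent clash with O(q) does not arise.
A world satisfying every obligation exists (e.g. b=true, d=false, g=false, k=false, m=false, n=false, q=true, u=false, v=true, w=true); no atom is both obligatory and forbidden, so the set is consistent.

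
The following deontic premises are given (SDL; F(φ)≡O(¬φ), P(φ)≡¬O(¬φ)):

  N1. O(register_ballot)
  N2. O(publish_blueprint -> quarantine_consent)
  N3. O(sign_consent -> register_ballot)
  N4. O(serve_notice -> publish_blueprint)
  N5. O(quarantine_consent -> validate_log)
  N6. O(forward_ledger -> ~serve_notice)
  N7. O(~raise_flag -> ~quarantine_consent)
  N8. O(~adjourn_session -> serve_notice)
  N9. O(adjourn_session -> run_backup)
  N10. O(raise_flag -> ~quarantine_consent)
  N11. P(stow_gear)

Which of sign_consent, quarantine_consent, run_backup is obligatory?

run_backup

By case analysis on raise_flag: premise 10 gives O(raise_flag -> ~quarantine_consent) and premise 7 gives O(~raise_flag -> ~quarantine_consent), so O(~quarantine_consent) either way.
Premise 2, O(publish_blueprint -> quarantine_consent), contraposes to O(~quarantine_consent -> ~publish_blueprint); with O(~quarantine_consent) we get O(~publish_blueprint).
Premise 4, O(serve_notice -> publish_blueprint), contraposes to O(~publish_blueprint -> ~serve_notice); with O(~publish_blueprint) we get O(~serve_notice).
Premise 8 is O(~adjourn_session -> serve_notice); contrapositively O(~serve_notice -> adjourn_session). Since O(~serve_notice) holds, K gives O(adjourn_session).
With premise 9, O(adjourn_session -> run_backup), the K-axiom yields O(run_backup).
So O(run_backup) holds — run_backup is obligatory. None of the other listed options is made obligatory by any chain of premises.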